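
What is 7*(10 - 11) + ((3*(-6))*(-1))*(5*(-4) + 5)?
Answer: -277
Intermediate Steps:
7*(10 - 11) + ((3*(-6))*(-1))*(5*(-4) + 5) = 7*(-1) + (-18*(-1))*(-20 + 5) = -7 + 18*(-15) = -7 - 270 = -277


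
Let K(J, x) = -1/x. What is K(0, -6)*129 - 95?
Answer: -147/2 ≈ -73.500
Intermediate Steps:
K(0, -6)*129 - 95 = -1/(-6)*129 - 95 = -1*(-⅙)*129 - 95 = (⅙)*129 - 95 = 43/2 - 95 = -147/2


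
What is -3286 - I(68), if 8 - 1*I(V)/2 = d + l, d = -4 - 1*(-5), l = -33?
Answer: -3366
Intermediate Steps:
d = 1 (d = -4 + 5 = 1)
I(V) = 80 (I(V) = 16 - 2*(1 - 33) = 16 - 2*(-32) = 16 + 64 = 80)
-3286 - I(68) = -3286 - 1*80 = -3286 - 80 = -3366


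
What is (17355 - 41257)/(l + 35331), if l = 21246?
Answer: -23902/56577 ≈ -0.42247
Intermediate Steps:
(17355 - 41257)/(l + 35331) = (17355 - 41257)/(21246 + 35331) = -23902/56577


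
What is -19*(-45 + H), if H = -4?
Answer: 931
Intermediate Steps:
-19*(-45 + H) = -19*(-45 - 4) = -19*(-49) = 931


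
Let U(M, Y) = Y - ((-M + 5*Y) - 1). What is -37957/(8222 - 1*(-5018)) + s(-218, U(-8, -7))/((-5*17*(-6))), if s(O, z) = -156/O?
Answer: -70299897/24533720 ≈ -2.8654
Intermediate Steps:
U(M, Y) = 1 + M - 4*Y (U(M, Y) = Y - (-1 - M + 5*Y) = Y + (1 + M - 5*Y) = 1 + M - 4*Y)
-37957/(8222 - 1*(-5018)) + s(-218, U(-8, -7))/((-5*17*(-6))) = -37957/(8222 - 1*(-5018)) + (-156/(-218))/((-5*17*(-6))) = -37957/(8222 + 5018) + (-156*(-1/218))/((-85*(-6))) = -37957/13240 + (78/109)/510 = -37957*1/13240 + (78/109)*(1/510) = -37957/13240 + 13/9265 = -70299897/24533720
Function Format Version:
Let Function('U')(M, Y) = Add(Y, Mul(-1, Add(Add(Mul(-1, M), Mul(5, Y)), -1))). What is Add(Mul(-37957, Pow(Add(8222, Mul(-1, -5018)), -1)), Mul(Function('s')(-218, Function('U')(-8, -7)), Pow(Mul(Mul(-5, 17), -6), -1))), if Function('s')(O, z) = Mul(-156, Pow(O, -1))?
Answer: Rational(-70299897, 24533720) ≈ -2.8654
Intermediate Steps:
Function('U')(M, Y) = Add(1, M, Mul(-4, Y)) (Function('U')(M, Y) = Add(Y, Mul(-1, Add(-1, Mul(-1, M), Mul(5, Y)))) = Add(Y, Add(1, M, Mul(-5, Y))) = Add(1, M, Mul(-4, Y)))
Add(Mul(-37957, Pow(Add(8222, Mul(-1, -5018)), -1)), Mul(Function('s')(-218, Function('U')(-8, -7)), Pow(Mul(Mul(-5, 17), -6), -1))) = Add(Mul(-37957, Pow(Add(8222, Mul(-1, -5018)), -1)), Mul(Mul(-156, Pow(-218, -1)), Pow(Mul(Mul(-5, 17), -6), -1))) = Add(Mul(-37957, Pow(Add(8222, 5018), -1)), Mul(Mul(-156, Rational(-1, 218)), Pow(Mul(-85, -6), -1))) = Add(Mul(-37957, Pow(13240, -1)), Mul(Rational(78, 109), Pow(510, -1))) = Add(Mul(-37957, Rational(1, 13240)), Mul(Rational(78, 109), Rational(1, 510))) = Add(Rational(-37957, 13240), Rational(13, 9265)) = Rational(-70299897, 24533720)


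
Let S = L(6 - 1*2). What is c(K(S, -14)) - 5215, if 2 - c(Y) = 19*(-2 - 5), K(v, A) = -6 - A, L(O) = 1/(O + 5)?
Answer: -5080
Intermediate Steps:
L(O) = 1/(5 + O)
S = ⅑ (S = 1/(5 + (6 - 1*2)) = 1/(5 + (6 - 2)) = 1/(5 + 4) = 1/9 = ⅑ ≈ 0.11111)
c(Y) = 135 (c(Y) = 2 - 19*(-2 - 5) = 2 - 19*(-7) = 2 - 1*(-133) = 2 + 133 = 135)
c(K(S, -14)) - 5215 = 135 - 5215 = -5080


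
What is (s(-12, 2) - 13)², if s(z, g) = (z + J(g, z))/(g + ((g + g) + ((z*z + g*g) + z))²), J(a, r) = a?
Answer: 16235346724/96059601 ≈ 169.01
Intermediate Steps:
s(z, g) = (g + z)/(g + (z + g² + z² + 2*g)²) (s(z, g) = (z + g)/(g + ((g + g) + ((z*z + g*g) + z))²) = (g + z)/(g + (2*g + ((z² + g²) + z))²) = (g + z)/(g + (2*g + ((g² + z²) + z))²) = (g + z)/(g + (2*g + (z + g² + z²))²) = (g + z)/(g + (z + g² + z² + 2*g)²))
(s(-12, 2) - 13)² = ((2 - 12)/(2 + (-12 + 2² + (-12)² + 2*2)²) - 13)² = (-10/(2 + (-12 + 4 + 144 + 4)²) - 13)² = (-10/(2 + 140²) - 13)² = (-10/(2 + 19600) - 13)² = (-10/19602 - 13)² = ((1/19602)*(-10) - 13)² = (-5/9801 - 13)² = (-127418/9801)² = 16235346724/96059601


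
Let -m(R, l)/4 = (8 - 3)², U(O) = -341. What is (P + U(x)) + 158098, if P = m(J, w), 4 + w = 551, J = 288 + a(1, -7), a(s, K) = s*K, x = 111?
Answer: 157657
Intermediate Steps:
a(s, K) = K*s
J = 281 (J = 288 - 7*1 = 288 - 7 = 281)
w = 547 (w = -4 + 551 = 547)
m(R, l) = -100 (m(R, l) = -4*(8 - 3)² = -4*5² = -4*25 = -100)
P = -100
(P + U(x)) + 158098 = (-100 - 341) + 158098 = -441 + 158098 = 157657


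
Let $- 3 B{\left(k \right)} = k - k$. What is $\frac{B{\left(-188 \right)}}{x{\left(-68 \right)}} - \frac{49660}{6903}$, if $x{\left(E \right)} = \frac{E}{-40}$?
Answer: $- \frac{3820}{531} \approx -7.194$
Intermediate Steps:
$x{\left(E \right)} = - \frac{E}{40}$ ($x{\left(E \right)} = E \left(- \frac{1}{40}\right) = - \frac{E}{40}$)
$B{\left(k \right)} = 0$ ($B{\left(k \right)} = - \frac{k - k}{3} = \left(- \frac{1}{3}\right) 0 = 0$)
$\frac{B{\left(-188 \right)}}{x{\left(-68 \right)}} - \frac{49660}{6903} = \frac{0}{\left(- \frac{1}{40}\right) \left(-68\right)} - \frac{49660}{6903} = \frac{0}{\frac{17}{10}} - \frac{3820}{531} = 0 \cdot \frac{10}{17} - \frac{3820}{531} = 0 - \frac{3820}{531} = - \frac{3820}{531}$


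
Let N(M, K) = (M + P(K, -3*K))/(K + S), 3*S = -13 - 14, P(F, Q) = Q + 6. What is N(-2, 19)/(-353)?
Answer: 53/3530 ≈ 0.015014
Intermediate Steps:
P(F, Q) = 6 + Q
S = -9 (S = (-13 - 14)/3 = (1/3)*(-27) = -9)
N(M, K) = (6 + M - 3*K)/(-9 + K) (N(M, K) = (M + (6 - 3*K))/(K - 9) = (6 + M - 3*K)/(-9 + K))
N(-2, 19)/(-353) = ((6 - 2 - 3*19)/(-9 + 19))/(-353) = ((6 - 2 - 57)/10)*(-1/353) = ((1/10)*(-53))*(-1/353) = -53/10*(-1/353) = 53/3530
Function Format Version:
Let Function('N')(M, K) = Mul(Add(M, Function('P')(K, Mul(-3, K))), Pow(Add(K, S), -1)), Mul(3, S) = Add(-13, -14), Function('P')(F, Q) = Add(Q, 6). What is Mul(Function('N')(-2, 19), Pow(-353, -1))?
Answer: Rational(53, 3530) ≈ 0.015014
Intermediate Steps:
Function('P')(F, Q) = Add(6, Q)
S = -9 (S = Mul(Rational(1, 3), Add(-13, -14)) = Mul(Rational(1, 3), -27) = -9)
Function('N')(M, K) = Mul(Pow(Add(-9, K), -1), Add(6, M, Mul(-3, K))) (Function('N')(M, K) = Mul(Add(M, Add(6, Mul(-3, K))), Pow(Add(K, -9), -1)) = Mul(Add(6, M, Mul(-3, K)), Pow(Add(-9, K), -1)) = Mul(Pow(Add(-9, K), -1), Add(6, M, Mul(-3, K))))
Mul(Function('N')(-2, 19), Pow(-353, -1)) = Mul(Mul(Pow(Add(-9, 19), -1), Add(6, -2, Mul(-3, 19))), Pow(-353, -1)) = Mul(Mul(Pow(10, -1), Add(6, -2, -57)), Rational(-1, 353)) = Mul(Mul(Rational(1, 10), -53), Rational(-1, 353)) = Mul(Rational(-53, 10), Rational(-1, 353)) = Rational(53, 3530)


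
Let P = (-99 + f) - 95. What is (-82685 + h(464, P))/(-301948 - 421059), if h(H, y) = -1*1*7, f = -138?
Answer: 82692/723007 ≈ 0.11437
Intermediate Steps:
P = -332 (P = (-99 - 138) - 95 = -237 - 95 = -332)
h(H, y) = -7 (h(H, y) = -1*7 = -7)
(-82685 + h(464, P))/(-301948 - 421059) = (-82685 - 7)/(-301948 - 421059) = -82692/(-723007) = -82692*(-1/723007) = 82692/723007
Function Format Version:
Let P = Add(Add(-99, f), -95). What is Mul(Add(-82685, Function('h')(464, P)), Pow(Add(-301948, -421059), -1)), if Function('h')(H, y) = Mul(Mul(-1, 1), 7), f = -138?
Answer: Rational(82692, 723007) ≈ 0.11437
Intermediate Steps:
P = -332 (P = Add(Add(-99, -138), -95) = Add(-237, -95) = -332)
Function('h')(H, y) = -7 (Function('h')(H, y) = Mul(-1, 7) = -7)
Mul(Add(-82685, Function('h')(464, P)), Pow(Add(-301948, -421059), -1)) = Mul(Add(-82685, -7), Pow(Add(-301948, -421059), -1)) = Mul(-82692, Pow(-723007, -1)) = Mul(-82692, Rational(-1, 723007)) = Rational(82692, 723007)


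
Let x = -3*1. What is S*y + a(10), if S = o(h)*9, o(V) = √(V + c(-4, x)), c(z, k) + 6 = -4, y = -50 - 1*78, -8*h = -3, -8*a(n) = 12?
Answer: -3/2 - 288*I*√154 ≈ -1.5 - 3574.0*I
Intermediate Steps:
a(n) = -3/2 (a(n) = -⅛*12 = -3/2)
h = 3/8 (h = -⅛*(-3) = 3/8 ≈ 0.37500)
y = -128 (y = -50 - 78 = -128)
x = -3
c(z, k) = -10 (c(z, k) = -6 - 4 = -10)
o(V) = √(-10 + V) (o(V) = √(V - 10) = √(-10 + V))
S = 9*I*√154/4 (S = √(-10 + 3/8)*9 = √(-77/8)*9 = (I*√154/4)*9 = 9*I*√154/4 ≈ 27.922*I)
S*y + a(10) = (9*I*√154/4)*(-128) - 3/2 = -288*I*√154 - 3/2 = -3/2 - 288*I*√154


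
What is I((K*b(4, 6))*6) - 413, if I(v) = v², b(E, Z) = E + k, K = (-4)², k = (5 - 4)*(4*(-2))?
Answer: 147043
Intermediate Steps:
k = -8 (k = 1*(-8) = -8)
K = 16
b(E, Z) = -8 + E (b(E, Z) = E - 8 = -8 + E)
I((K*b(4, 6))*6) - 413 = ((16*(-8 + 4))*6)² - 413 = ((16*(-4))*6)² - 413 = (-64*6)² - 413 = (-384)² - 413 = 147456 - 413 = 147043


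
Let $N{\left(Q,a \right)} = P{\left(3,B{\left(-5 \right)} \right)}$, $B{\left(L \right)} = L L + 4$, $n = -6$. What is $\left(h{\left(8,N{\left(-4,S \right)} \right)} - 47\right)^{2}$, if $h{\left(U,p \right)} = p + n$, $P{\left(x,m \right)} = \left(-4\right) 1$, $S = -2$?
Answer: $3249$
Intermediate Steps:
$B{\left(L \right)} = 4 + L^{2}$ ($B{\left(L \right)} = L^{2} + 4 = 4 + L^{2}$)
$P{\left(x,m \right)} = -4$
$N{\left(Q,a \right)} = -4$
$h{\left(U,p \right)} = -6 + p$ ($h{\left(U,p \right)} = p - 6 = -6 + p$)
$\left(h{\left(8,N{\left(-4,S \right)} \right)} - 47\right)^{2} = \left(\left(-6 - 4\right) - 47\right)^{2} = \left(-10 - 47\right)^{2} = \left(-57\right)^{2} = 3249$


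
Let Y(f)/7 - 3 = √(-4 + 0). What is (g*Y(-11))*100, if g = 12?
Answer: 25200 + 16800*I ≈ 25200.0 + 16800.0*I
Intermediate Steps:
Y(f) = 21 + 14*I (Y(f) = 21 + 7*√(-4 + 0) = 21 + 7*√(-4) = 21 + 7*(2*I) = 21 + 14*I)
(g*Y(-11))*100 = (12*(21 + 14*I))*100 = (252 + 168*I)*100 = 25200 + 16800*I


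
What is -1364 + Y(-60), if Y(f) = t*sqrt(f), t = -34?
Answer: -1364 - 68*I*sqrt(15) ≈ -1364.0 - 263.36*I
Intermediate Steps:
Y(f) = -34*sqrt(f)
-1364 + Y(-60) = -1364 - 68*I*sqrt(15)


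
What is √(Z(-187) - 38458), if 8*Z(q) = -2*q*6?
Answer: I*√152710/2 ≈ 195.39*I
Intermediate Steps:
Z(q) = -3*q/2 (Z(q) = (-2*q*6)/8 = (-12*q)/8 = -3*q/2)
√(Z(-187) - 38458) = √(-3/2*(-187) - 38458) = √(561/2 - 38458) = √(-76355/2) = I*√152710/2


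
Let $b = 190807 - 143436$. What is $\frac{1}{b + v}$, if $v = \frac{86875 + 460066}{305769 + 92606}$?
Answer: $\frac{398375}{18871969066} \approx 2.1109 \cdot 10^{-5}$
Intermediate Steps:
$b = 47371$
$v = \frac{546941}{398375} \approx 1.3729$
$\frac{1}{b + v} = \frac{1}{47371 + \frac{546941}{398375}} = \frac{1}{\frac{18871969066}{398375}} = \frac{398375}{18871969066}$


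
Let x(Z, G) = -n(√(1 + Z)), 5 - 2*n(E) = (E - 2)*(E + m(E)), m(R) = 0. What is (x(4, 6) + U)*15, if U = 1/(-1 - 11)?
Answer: -5/4 - 15*√5 ≈ -34.791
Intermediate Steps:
n(E) = 5/2 - E*(-2 + E)/2 (n(E) = 5/2 - (E - 2)*(E + 0)/2 = 5/2 - (-2 + E)*E/2 = 5/2 - E*(-2 + E)/2)
x(Z, G) = -2 + Z/2 - √(1 + Z) (x(Z, G) = -(5/2 + √(1 + Z) - (½ + Z/2)) = -(5/2 + √(1 + Z) - (1 + Z)/2) = -(5/2 + √(1 + Z) + (-½ - Z/2)) = -(2 + √(1 + Z) - Z/2) = -2 + Z/2 - √(1 + Z))
U = -1/12 (U = 1/(-12) = -1/12 ≈ -0.083333)
(x(4, 6) + U)*15 = ((-2 + (½)*4 - √(1 + 4)) - 1/12)*15 = ((-2 + 2 - √5) - 1/12)*15 = (-√5 - 1/12)*15 = (-1/12 - √5)*15 = -5/4 - 15*√5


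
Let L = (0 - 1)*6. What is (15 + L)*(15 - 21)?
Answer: -54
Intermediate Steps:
L = -6 (L = -1*6 = -6)
(15 + L)*(15 - 21) = (15 - 6)*(15 - 21) = 9*(-6) = -54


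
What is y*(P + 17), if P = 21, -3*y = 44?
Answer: -1672/3 ≈ -557.33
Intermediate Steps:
y = -44/3 (y = -1/3*44 = -44/3 ≈ -14.667)
y*(P + 17) = -44*(21 + 17)/3 = -44/3*38 = -1672/3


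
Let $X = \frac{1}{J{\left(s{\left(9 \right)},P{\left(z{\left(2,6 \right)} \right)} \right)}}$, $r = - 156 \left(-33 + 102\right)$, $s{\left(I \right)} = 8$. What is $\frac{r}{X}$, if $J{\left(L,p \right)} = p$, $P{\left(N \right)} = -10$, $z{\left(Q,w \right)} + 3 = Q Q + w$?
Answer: $107640$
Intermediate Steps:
$z{\left(Q,w \right)} = -3 + w + Q^{2}$ ($z{\left(Q,w \right)} = -3 + \left(Q Q + w\right) = -3 + \left(Q^{2} + w\right) = -3 + \left(w + Q^{2}\right) = -3 + w + Q^{2}$)
$r = -10764$ ($r = \left(-156\right) 69 = -10764$)
$X = - \frac{1}{10}$ ($X = \frac{1}{-10} = - \frac{1}{10} \approx -0.1$)
$\frac{r}{X} = - \frac{10764}{- \frac{1}{10}} = \left(-10764\right) \left(-10\right) = 107640$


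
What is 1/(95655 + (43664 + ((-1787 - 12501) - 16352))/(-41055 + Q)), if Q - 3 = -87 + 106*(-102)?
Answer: 51951/4969359881 ≈ 1.0454e-5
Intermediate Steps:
Q = -10896 (Q = 3 + (-87 + 106*(-102)) = 3 + (-87 - 10812) = 3 - 10899 = -10896)
1/(95655 + (43664 + ((-1787 - 12501) - 16352))/(-41055 + Q)) = 1/(95655 + (43664 + ((-1787 - 12501) - 16352))/(-41055 - 10896)) = 1/(95655 + (43664 + (-14288 - 16352))/(-51951)) = 1/(95655 + (43664 - 30640)*(-1/51951)) = 1/(95655 + 13024*(-1/51951)) = 1/(95655 - 13024/51951) = 1/(4969359881/51951) = 51951/4969359881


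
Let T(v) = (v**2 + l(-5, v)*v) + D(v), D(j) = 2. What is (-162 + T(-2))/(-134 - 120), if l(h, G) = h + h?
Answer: 68/127 ≈ 0.53543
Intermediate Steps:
l(h, G) = 2*h
T(v) = 2 + v**2 - 10*v (T(v) = (v**2 + (2*(-5))*v) + 2 = (v**2 - 10*v) + 2 = 2 + v**2 - 10*v)
(-162 + T(-2))/(-134 - 120) = (-162 + (2 + (-2)**2 - 10*(-2)))/(-134 - 120) = (-162 + (2 + 4 + 20))/(-254) = (-162 + 26)*(-1/254) = -136*(-1/254) = 68/127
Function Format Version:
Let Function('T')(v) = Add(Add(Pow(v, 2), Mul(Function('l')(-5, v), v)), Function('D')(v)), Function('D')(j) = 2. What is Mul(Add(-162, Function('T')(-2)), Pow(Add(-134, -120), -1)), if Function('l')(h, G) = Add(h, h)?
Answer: Rational(68, 127) ≈ 0.53543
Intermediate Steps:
Function('l')(h, G) = Mul(2, h)
Function('T')(v) = Add(2, Pow(v, 2), Mul(-10, v)) (Function('T')(v) = Add(Add(Pow(v, 2), Mul(Mul(2, -5), v)), 2) = Add(Add(Pow(v, 2), Mul(-10, v)), 2) = Add(2, Pow(v, 2), Mul(-10, v)))
Mul(Add(-162, Function('T')(-2)), Pow(Add(-134, -120), -1)) = Mul(Add(-162, Add(2, Pow(-2, 2), Mul(-10, -2))), Pow(Add(-134, -120), -1)) = Mul(Add(-162, Add(2, 4, 20)), Pow(-254, -1)) = Mul(Add(-162, 26), Rational(-1, 254)) = Mul(-136, Rational(-1, 254)) = Rational(68, 127)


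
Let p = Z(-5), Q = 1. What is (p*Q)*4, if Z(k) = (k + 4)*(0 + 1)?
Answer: -4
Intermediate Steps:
Z(k) = 4 + k (Z(k) = (4 + k)*1 = 4 + k)
p = -1 (p = 4 - 5 = -1)
(p*Q)*4 = -1*1*4 = -1*4 = -4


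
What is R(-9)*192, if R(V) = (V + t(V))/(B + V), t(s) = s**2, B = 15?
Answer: 2304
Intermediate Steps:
R(V) = (V + V**2)/(15 + V)
R(-9)*192 = -9*(1 - 9)/(15 - 9)*192 = -9*(-8)/6*192 = -9*1/6*(-8)*192 = 12*192 = 2304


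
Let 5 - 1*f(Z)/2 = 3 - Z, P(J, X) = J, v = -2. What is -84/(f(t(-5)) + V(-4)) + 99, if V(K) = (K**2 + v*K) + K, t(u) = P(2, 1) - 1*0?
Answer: 96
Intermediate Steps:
t(u) = 2 (t(u) = 2 - 1*0 = 2 + 0 = 2)
f(Z) = 4 + 2*Z (f(Z) = 10 - 2*(3 - Z) = 10 + (-6 + 2*Z) = 4 + 2*Z)
V(K) = K**2 - K (V(K) = (K**2 - 2*K) + K = K**2 - K)
-84/(f(t(-5)) + V(-4)) + 99 = -84/((4 + 2*2) - 4*(-1 - 4)) + 99 = -84/((4 + 4) - 4*(-5)) + 99 = -84/(8 + 20) + 99 = -84/28 + 99 = -84*1/28 + 99 = -3 + 99 = 96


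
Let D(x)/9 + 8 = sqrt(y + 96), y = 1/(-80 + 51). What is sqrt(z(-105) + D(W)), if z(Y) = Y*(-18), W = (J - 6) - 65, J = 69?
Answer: 3*sqrt(169882 + 319*sqrt(667))/29 ≈ 43.660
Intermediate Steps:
W = -2 (W = (69 - 6) - 65 = 63 - 65 = -2)
z(Y) = -18*Y
y = -1/29 (y = 1/(-29) = -1/29 ≈ -0.034483)
D(x) = -72 + 99*sqrt(667)/29 (D(x) = -72 + 9*sqrt(-1/29 + 96) = -72 + 9*sqrt(2783/29) = -72 + 9*(11*sqrt(667)/29) = -72 + 99*sqrt(667)/29)
sqrt(z(-105) + D(W)) = sqrt(-18*(-105) + (-72 + 99*sqrt(667)/29)) = sqrt(1890 + (-72 + 99*sqrt(667)/29)) = sqrt(1818 + 99*sqrt(667)/29)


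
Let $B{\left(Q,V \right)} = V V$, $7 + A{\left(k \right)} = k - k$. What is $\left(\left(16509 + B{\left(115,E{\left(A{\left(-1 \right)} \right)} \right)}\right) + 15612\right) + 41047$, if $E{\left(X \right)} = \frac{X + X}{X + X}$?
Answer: $73169$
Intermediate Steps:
$A{\left(k \right)} = -7$ ($A{\left(k \right)} = -7 + \left(k - k\right) = -7 + 0 = -7$)
$E{\left(X \right)} = 1$ ($E{\left(X \right)} = \frac{2 X}{2 X} = 2 X \frac{1}{2 X} = 1$)
$B{\left(Q,V \right)} = V^{2}$
$\left(\left(16509 + B{\left(115,E{\left(A{\left(-1 \right)} \right)} \right)}\right) + 15612\right) + 41047 = \left(\left(16509 + 1^{2}\right) + 15612\right) + 41047 = \left(\left(16509 + 1\right) + 15612\right) + 41047 = \left(16510 + 15612\right) + 41047 = 32122 + 41047 = 73169$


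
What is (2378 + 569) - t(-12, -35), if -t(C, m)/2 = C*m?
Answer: 3787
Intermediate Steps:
t(C, m) = -2*C*m
(2378 + 569) - t(-12, -35) = (2378 + 569) - (-2)*(-12)*(-35) = 2947 - 1*(-840) = 2947 + 840 = 3787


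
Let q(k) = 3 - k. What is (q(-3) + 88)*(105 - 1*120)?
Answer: -1410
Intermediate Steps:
(q(-3) + 88)*(105 - 1*120) = ((3 - 1*(-3)) + 88)*(105 - 1*120) = ((3 + 3) + 88)*(105 - 120) = (6 + 88)*(-15) = 94*(-15) = -1410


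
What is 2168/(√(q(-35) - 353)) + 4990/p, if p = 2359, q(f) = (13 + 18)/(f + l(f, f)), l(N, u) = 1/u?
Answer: 4990/2359 - 2168*I*√59101782/144621 ≈ 2.1153 - 115.25*I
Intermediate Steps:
q(f) = 31/(f + 1/f) (q(f) = (13 + 18)/(f + 1/f) = 31/(f + 1/f))
2168/(√(q(-35) - 353)) + 4990/p = 2168/(√(31*(-35)/(1 + (-35)²) - 353)) + 4990/2359 = 2168/(√(31*(-35)/(1 + 1225) - 353)) + 4990*(1/2359) = 2168/(√(31*(-35)/1226 - 353)) + 4990/2359 = 2168/(√(31*(-35)*(1/1226) - 353)) + 4990/2359 = 2168/(√(-1085/1226 - 353)) + 4990/2359 = 2168/(√(-433863/1226)) + 4990/2359 = 2168/((3*I*√59101782/1226)) + 4990/2359 = 2168*(-I*√59101782/144621) + 4990/2359 = -2168*I*√59101782/144621 + 4990/2359 = 4990/2359 - 2168*I*√59101782/144621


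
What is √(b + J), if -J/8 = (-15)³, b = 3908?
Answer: 2*√7727 ≈ 175.81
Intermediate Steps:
J = 27000 (J = -8*(-15)³ = -8*(-3375) = 27000)
√(b + J) = √(3908 + 27000) = √30908 = 2*√7727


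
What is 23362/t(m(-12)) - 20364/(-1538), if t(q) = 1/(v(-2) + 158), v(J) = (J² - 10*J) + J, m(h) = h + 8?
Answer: 3233778222/769 ≈ 4.2052e+6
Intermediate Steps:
m(h) = 8 + h
v(J) = J² - 9*J
t(q) = 1/180 (t(q) = 1/(-2*(-9 - 2) + 158) = 1/(-2*(-11) + 158) = 1/(22 + 158) = 1/180)
23362/t(m(-12)) - 20364/(-1538) = 23362/(1/180) - 20364/(-1538) = 23362*180 - 20364*(-1/1538) = 4205160 + 10182/769 = 3233778222/769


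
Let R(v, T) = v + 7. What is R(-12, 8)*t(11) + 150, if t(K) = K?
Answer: 95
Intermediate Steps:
R(v, T) = 7 + v
R(-12, 8)*t(11) + 150 = (7 - 12)*11 + 150 = -5*11 + 150 = -55 + 150 = 95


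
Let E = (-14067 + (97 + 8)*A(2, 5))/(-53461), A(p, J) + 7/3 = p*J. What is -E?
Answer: -13262/53461 ≈ -0.24807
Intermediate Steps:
A(p, J) = -7/3 + J*p (A(p, J) = -7/3 + p*J = -7/3 + J*p)
E = 13262/53461 (E = (-14067 + (97 + 8)*(-7/3 + 5*2))/(-53461) = (-14067 + 105*(-7/3 + 10))*(-1/53461) = (-14067 + 105*(23/3))*(-1/53461) = (-14067 + 805)*(-1/53461) = -13262*(-1/53461) = 13262/53461 ≈ 0.24807)
-E = -1*13262/53461 = -13262/53461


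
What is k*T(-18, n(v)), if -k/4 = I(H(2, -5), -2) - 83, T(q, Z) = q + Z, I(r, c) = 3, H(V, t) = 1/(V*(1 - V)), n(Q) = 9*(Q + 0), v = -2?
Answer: -11520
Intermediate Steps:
n(Q) = 9*Q
H(V, t) = 1/(V*(1 - V))
T(q, Z) = Z + q
k = 320 (k = -4*(3 - 83) = -4*(-80) = 320)
k*T(-18, n(v)) = 320*(9*(-2) - 18) = 320*(-18 - 18) = 320*(-36) = -11520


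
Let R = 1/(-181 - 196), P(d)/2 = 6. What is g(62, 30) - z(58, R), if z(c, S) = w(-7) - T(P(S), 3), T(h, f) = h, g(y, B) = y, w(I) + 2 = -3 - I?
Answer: 72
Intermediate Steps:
w(I) = -5 - I (w(I) = -2 + (-3 - I) = -5 - I)
P(d) = 12 (P(d) = 2*6 = 12)
R = -1/377 (R = 1/(-377) = -1/377 ≈ -0.0026525)
z(c, S) = -10 (z(c, S) = (-5 - 1*(-7)) - 1*12 = (-5 + 7) - 12 = 2 - 12 = -10)
g(62, 30) - z(58, R) = 62 - 1*(-10) = 62 + 10 = 72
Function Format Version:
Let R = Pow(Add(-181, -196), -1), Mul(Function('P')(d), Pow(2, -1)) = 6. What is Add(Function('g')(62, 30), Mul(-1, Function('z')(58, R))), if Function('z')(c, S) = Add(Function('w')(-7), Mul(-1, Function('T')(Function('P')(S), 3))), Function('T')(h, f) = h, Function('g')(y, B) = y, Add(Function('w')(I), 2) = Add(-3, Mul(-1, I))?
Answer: 72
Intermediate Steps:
Function('w')(I) = Add(-5, Mul(-1, I)) (Function('w')(I) = Add(-2, Add(-3, Mul(-1, I))) = Add(-5, Mul(-1, I)))
Function('P')(d) = 12 (Function('P')(d) = Mul(2, 6) = 12)
R = Rational(-1, 377) (R = Pow(-377, -1) = Rational(-1, 377) ≈ -0.0026525)
Function('z')(c, S) = -10 (Function('z')(c, S) = Add(Add(-5, Mul(-1, -7)), Mul(-1, 12)) = Add(Add(-5, 7), -12) = Add(2, -12) = -10)
Add(Function('g')(62, 30), Mul(-1, Function('z')(58, R))) = Add(62, Mul(-1, -10)) = Add(62, 10) = 72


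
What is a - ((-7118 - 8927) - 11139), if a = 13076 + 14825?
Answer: 55085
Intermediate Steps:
a = 27901
a - ((-7118 - 8927) - 11139) = 27901 - ((-7118 - 8927) - 11139) = 27901 - (-16045 - 11139) = 27901 - 1*(-27184) = 27901 + 27184 = 55085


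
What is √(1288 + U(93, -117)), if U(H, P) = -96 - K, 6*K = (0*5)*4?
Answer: 2*√298 ≈ 34.525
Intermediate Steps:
K = 0 (K = ((0*5)*4)/6 = (0*4)/6 = (⅙)*0 = 0)
U(H, P) = -96 (U(H, P) = -96 - 1*0 = -96 + 0 = -96)
√(1288 + U(93, -117)) = √(1288 - 96) = √1192 = 2*√298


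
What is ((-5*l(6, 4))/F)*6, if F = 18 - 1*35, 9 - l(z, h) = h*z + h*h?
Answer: -930/17 ≈ -54.706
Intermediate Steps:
l(z, h) = 9 - h**2 - h*z (l(z, h) = 9 - (h*z + h*h) = 9 - (h*z + h**2) = 9 - (h**2 + h*z) = 9 + (-h**2 - h*z) = 9 - h**2 - h*z)
F = -17 (F = 18 - 35 = -17)
((-5*l(6, 4))/F)*6 = ((-5*(9 - 1*4**2 - 1*4*6))/(-17))*6 = -(-5)*(9 - 1*16 - 24)/17*6 = -(-5)*(9 - 16 - 24)/17*6 = -(-5)*(-31)/17*6 = -1/17*155*6 = -155/17*6 = -930/17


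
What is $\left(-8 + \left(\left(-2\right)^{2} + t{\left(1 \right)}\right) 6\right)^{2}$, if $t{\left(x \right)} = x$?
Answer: $484$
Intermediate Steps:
$\left(-8 + \left(\left(-2\right)^{2} + t{\left(1 \right)}\right) 6\right)^{2} = \left(-8 + \left(\left(-2\right)^{2} + 1\right) 6\right)^{2} = \left(-8 + \left(4 + 1\right) 6\right)^{2} = \left(-8 + 5 \cdot 6\right)^{2} = \left(-8 + 30\right)^{2} = 22^{2} = 484$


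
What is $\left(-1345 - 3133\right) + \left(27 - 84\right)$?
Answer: $-4535$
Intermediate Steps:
$\left(-1345 - 3133\right) + \left(27 - 84\right) = -4478 + \left(27 - 84\right) = -4478 - 57 = -4535$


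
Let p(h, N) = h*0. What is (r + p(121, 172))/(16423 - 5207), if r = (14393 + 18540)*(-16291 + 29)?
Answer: -267778223/5608 ≈ -47749.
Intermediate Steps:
r = -535556446 (r = 32933*(-16262) = -535556446)
p(h, N) = 0
(r + p(121, 172))/(16423 - 5207) = (-535556446 + 0)/(16423 - 5207) = -535556446/11216 = -535556446*1/11216 = -267778223/5608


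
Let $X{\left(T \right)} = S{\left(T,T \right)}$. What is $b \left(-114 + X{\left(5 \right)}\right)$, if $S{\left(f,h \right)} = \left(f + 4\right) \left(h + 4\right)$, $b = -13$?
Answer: $429$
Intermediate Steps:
$S{\left(f,h \right)} = \left(4 + f\right) \left(4 + h\right)$
$X{\left(T \right)} = 16 + T^{2} + 8 T$ ($X{\left(T \right)} = 16 + 4 T + 4 T + T T = 16 + 4 T + 4 T + T^{2} = 16 + T^{2} + 8 T$)
$b \left(-114 + X{\left(5 \right)}\right) = - 13 \left(-114 + \left(16 + 5^{2} + 8 \cdot 5\right)\right) = - 13 \left(-114 + \left(16 + 25 + 40\right)\right) = - 13 \left(-114 + 81\right) = \left(-13\right) \left(-33\right) = 429$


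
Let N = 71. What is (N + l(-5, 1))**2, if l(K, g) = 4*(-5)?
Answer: 2601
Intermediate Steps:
l(K, g) = -20
(N + l(-5, 1))**2 = (71 - 20)**2 = 51**2 = 2601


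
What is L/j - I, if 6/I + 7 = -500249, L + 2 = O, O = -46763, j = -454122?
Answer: 216640709/2103493104 ≈ 0.10299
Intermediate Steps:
L = -46765 (L = -2 - 46763 = -46765)
I = -1/83376 (I = 6/(-7 - 500249) = 6/(-500256) = 6*(-1/500256) = -1/83376 ≈ -1.1994e-5)
L/j - I = -46765/(-454122) - 1*(-1/83376) = -46765*(-1/454122) + 1/83376 = 46765/454122 + 1/83376 = 216640709/2103493104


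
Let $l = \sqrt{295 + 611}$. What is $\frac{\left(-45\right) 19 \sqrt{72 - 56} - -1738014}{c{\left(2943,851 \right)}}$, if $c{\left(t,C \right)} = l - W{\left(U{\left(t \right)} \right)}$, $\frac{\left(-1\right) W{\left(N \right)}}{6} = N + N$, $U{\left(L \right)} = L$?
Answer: $\frac{10209820284}{207869825} - \frac{289099 \sqrt{906}}{207869825} \approx 49.075$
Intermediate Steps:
$W{\left(N \right)} = - 12 N$ ($W{\left(N \right)} = - 6 \left(N + N\right) = - 6 \cdot 2 N = - 12 N$)
$l = \sqrt{906} \approx 30.1$
$c{\left(t,C \right)} = \sqrt{906} + 12 t$ ($c{\left(t,C \right)} = \sqrt{906} - - 12 t = \sqrt{906} + 12 t$)
$\frac{\left(-45\right) 19 \sqrt{72 - 56} - -1738014}{c{\left(2943,851 \right)}} = \frac{\left(-45\right) 19 \sqrt{72 - 56} - -1738014}{\sqrt{906} + 12 \cdot 2943} = \frac{- 855 \sqrt{16} + 1738014}{\sqrt{906} + 35316} = \frac{\left(-855\right) 4 + 1738014}{35316 + \sqrt{906}} = \frac{-3420 + 1738014}{35316 + \sqrt{906}} = \frac{1734594}{35316 + \sqrt{906}}$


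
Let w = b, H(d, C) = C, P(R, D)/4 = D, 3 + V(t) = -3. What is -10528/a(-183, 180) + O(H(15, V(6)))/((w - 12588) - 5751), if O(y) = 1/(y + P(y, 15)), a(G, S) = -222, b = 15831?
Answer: 237637979/5010984 ≈ 47.423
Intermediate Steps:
V(t) = -6 (V(t) = -3 - 3 = -6)
P(R, D) = 4*D
O(y) = 1/(60 + y) (O(y) = 1/(y + 4*15) = 1/(y + 60) = 1/(60 + y))
w = 15831
-10528/a(-183, 180) + O(H(15, V(6)))/((w - 12588) - 5751) = -10528/(-222) + 1/((60 - 6)*((15831 - 12588) - 5751)) = -10528*(-1/222) + 1/(54*(3243 - 5751)) = 5264/111 + (1/54)/(-2508) = 5264/111 + (1/54)*(-1/2508) = 5264/111 - 1/135432 = 237637979/5010984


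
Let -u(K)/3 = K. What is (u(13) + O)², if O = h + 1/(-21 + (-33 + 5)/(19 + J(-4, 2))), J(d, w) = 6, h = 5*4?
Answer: 110923024/305809 ≈ 362.72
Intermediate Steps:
h = 20
u(K) = -3*K
O = 11035/553 (O = 20 + 1/(-21 + (-33 + 5)/(19 + 6)) = 20 + 1/(-21 - 28/25) = 20 + 1/(-553/25) = 20 - 25/553 = 11035/553 ≈ 19.955)
(u(13) + O)² = (-3*13 + 11035/553)² = (-39 + 11035/553)² = (-10532/553)² = 110923024/305809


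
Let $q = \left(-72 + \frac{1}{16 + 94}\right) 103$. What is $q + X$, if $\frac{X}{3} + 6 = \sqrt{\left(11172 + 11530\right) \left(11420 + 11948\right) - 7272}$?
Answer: $- \frac{817637}{110} + 6 \sqrt{132623266} \approx 61664.0$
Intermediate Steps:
$X = -18 + 6 \sqrt{132623266}$ ($X = -18 + 3 \sqrt{\left(11172 + 11530\right) \left(11420 + 11948\right) - 7272} = -18 + 3 \sqrt{22702 \cdot 23368 - 7272} = -18 + 3 \sqrt{530500336 - 7272} = -18 + 3 \sqrt{530493064} = -18 + 3 \cdot 2 \sqrt{132623266} = -18 + 6 \sqrt{132623266} \approx 69079.0$)
$q = - \frac{815657}{110}$ ($q = \left(-72 + \frac{1}{110}\right) 103 = \left(- \frac{7919}{110}\right) 103 = - \frac{815657}{110} \approx -7415.1$)
$q + X = - \frac{815657}{110} - \left(18 - 6 \sqrt{132623266}\right) = - \frac{817637}{110} + 6 \sqrt{132623266}$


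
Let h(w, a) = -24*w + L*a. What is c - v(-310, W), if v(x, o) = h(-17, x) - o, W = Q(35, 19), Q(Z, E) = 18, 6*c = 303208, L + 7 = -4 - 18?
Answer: 123464/3 ≈ 41155.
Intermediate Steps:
L = -29 (L = -7 + (-4 - 18) = -7 - 22 = -29)
h(w, a) = -29*a - 24*w (h(w, a) = -24*w - 29*a = -29*a - 24*w)
c = 151604/3 (c = (1/6)*303208 = 151604/3 ≈ 50535.)
W = 18
v(x, o) = 408 - o - 29*x (v(x, o) = (-29*x - 24*(-17)) - o = (-29*x + 408) - o = (408 - 29*x) - o = 408 - o - 29*x)
c - v(-310, W) = 151604/3 - (408 - 1*18 - 29*(-310)) = 151604/3 - (408 - 18 + 8990) = 151604/3 - 1*9380 = 151604/3 - 9380 = 123464/3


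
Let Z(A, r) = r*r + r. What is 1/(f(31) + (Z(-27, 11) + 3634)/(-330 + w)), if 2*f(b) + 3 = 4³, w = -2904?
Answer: 462/13553 ≈ 0.034088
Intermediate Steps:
f(b) = 61/2 (f(b) = -3/2 + (½)*4³ = -3/2 + (½)*64 = -3/2 + 32 = 61/2)
Z(A, r) = r + r² (Z(A, r) = r² + r = r + r²)
1/(f(31) + (Z(-27, 11) + 3634)/(-330 + w)) = 1/(61/2 + (11*(1 + 11) + 3634)/(-330 - 2904)) = 1/(61/2 + (11*12 + 3634)/(-3234)) = 1/(61/2 + (132 + 3634)*(-1/3234)) = 1/(61/2 + 3766*(-1/3234)) = 1/(61/2 - 269/231) = 1/(13553/462) = 462/13553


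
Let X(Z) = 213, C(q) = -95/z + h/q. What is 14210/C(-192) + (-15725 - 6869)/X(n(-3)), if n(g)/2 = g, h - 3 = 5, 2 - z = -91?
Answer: -324251282/24069 ≈ -13472.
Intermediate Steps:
z = 93 (z = 2 - 1*(-91) = 2 + 91 = 93)
h = 8 (h = 3 + 5 = 8)
n(g) = 2*g
C(q) = -95/93 + 8/q
14210/C(-192) + (-15725 - 6869)/X(n(-3)) = 14210/(-95/93 + 8/(-192)) + (-15725 - 6869)/213 = 14210/(-95/93 + 8*(-1/192)) - 22594*1/213 = 14210/(-95/93 - 1/24) - 22594/213 = 14210/(-791/744) - 22594/213 = 14210*(-744/791) - 22594/213 = -1510320/113 - 22594/213 = -324251282/24069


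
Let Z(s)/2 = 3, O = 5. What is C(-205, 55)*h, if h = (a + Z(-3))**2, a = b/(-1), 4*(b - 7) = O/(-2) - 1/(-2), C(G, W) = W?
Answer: 55/4 ≈ 13.750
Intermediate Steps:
Z(s) = 6 (Z(s) = 2*3 = 6)
b = 13/2 (b = 7 + (5/(-2) - 1/(-2))/4 = 7 + (5*(-1/2) - 1*(-1/2))/4 = 7 + (-5/2 + 1/2)/4 = 7 + (1/4)*(-2) = 7 - 1/2 = 13/2 ≈ 6.5000)
a = -13/2 (a = (13/2)/(-1) = (13/2)*(-1) = -13/2 ≈ -6.5000)
h = 1/4 (h = (-13/2 + 6)**2 = (-1/2)**2 = 1/4 ≈ 0.25000)
C(-205, 55)*h = 55*(1/4) = 55/4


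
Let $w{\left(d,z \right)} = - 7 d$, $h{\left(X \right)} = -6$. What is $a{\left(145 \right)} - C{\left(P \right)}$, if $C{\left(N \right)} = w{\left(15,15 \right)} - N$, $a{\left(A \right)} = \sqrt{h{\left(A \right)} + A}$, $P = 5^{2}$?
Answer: $130 + \sqrt{139} \approx 141.79$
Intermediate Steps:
$P = 25$
$a{\left(A \right)} = \sqrt{-6 + A}$
$C{\left(N \right)} = -105 - N$ ($C{\left(N \right)} = \left(-7\right) 15 - N = -105 - N$)
$a{\left(145 \right)} - C{\left(P \right)} = \sqrt{-6 + 145} - \left(-105 - 25\right) = \sqrt{139} - \left(-105 - 25\right) = \sqrt{139} - -130 = \sqrt{139} + 130 = 130 + \sqrt{139}$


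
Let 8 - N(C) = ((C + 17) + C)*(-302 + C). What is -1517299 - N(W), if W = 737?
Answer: -868722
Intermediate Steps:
N(C) = 8 - (-302 + C)*(17 + 2*C) (N(C) = 8 - ((C + 17) + C)*(-302 + C) = 8 - ((17 + C) + C)*(-302 + C) = 8 - (17 + 2*C)*(-302 + C) = 8 - (-302 + C)*(17 + 2*C))
-1517299 - N(W) = -1517299 - (5142 - 2*737² + 587*737) = -1517299 - (5142 - 2*543169 + 432619) = -1517299 - (5142 - 1086338 + 432619) = -1517299 - 1*(-648577) = -1517299 + 648577 = -868722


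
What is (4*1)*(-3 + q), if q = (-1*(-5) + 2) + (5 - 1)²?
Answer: 80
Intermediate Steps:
q = 23 (q = (5 + 2) + 4² = 7 + 16 = 23)
(4*1)*(-3 + q) = (4*1)*(-3 + 23) = 4*20 = 80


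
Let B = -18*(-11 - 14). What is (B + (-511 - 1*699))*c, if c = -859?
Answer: 652840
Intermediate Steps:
B = 450 (B = -18*(-25) = 450)
(B + (-511 - 1*699))*c = (450 + (-511 - 1*699))*(-859) = (450 + (-511 - 699))*(-859) = (450 - 1210)*(-859) = -760*(-859) = 652840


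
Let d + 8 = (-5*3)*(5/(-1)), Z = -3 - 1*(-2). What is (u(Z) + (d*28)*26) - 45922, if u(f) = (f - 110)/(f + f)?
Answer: 5819/2 ≈ 2909.5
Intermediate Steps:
Z = -1 (Z = -3 + 2 = -1)
d = 67 (d = -8 + (-5*3)*(5/(-1)) = -8 - 75*(-1) = -8 - 15*(-5) = -8 + 75 = 67)
u(f) = (-110 + f)/(2*f) (u(f) = (-110 + f)/((2*f)) = (-110 + f)*(1/(2*f)) = (-110 + f)/(2*f))
(u(Z) + (d*28)*26) - 45922 = ((1/2)*(-110 - 1)/(-1) + (67*28)*26) - 45922 = ((1/2)*(-1)*(-111) + 1876*26) - 45922 = (111/2 + 48776) - 45922 = 97663/2 - 45922 = 5819/2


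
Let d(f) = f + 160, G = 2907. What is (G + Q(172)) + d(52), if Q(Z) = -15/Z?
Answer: 536453/172 ≈ 3118.9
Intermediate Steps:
d(f) = 160 + f
(G + Q(172)) + d(52) = (2907 - 15/172) + (160 + 52) = (2907 - 15*1/172) + 212 = (2907 - 15/172) + 212 = 499989/172 + 212 = 536453/172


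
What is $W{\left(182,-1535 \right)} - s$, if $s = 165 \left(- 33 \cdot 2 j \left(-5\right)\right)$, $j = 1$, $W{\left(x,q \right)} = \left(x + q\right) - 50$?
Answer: $-55853$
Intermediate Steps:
$W{\left(x,q \right)} = -50 + q + x$ ($W{\left(x,q \right)} = \left(q + x\right) - 50 = -50 + q + x$)
$s = 54450$ ($s = 165 \left(- 33 \cdot 2 \cdot 1 \left(-5\right)\right) = 165 \left(- 33 \cdot 2 \left(-5\right)\right) = 165 \left(\left(-33\right) \left(-10\right)\right) = 165 \cdot 330 = 54450$)
$W{\left(182,-1535 \right)} - s = \left(-50 - 1535 + 182\right) - 54450 = -1403 - 54450 = -55853$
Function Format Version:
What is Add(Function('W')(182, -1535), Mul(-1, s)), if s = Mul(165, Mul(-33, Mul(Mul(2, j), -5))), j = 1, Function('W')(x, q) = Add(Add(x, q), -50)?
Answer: -55853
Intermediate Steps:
Function('W')(x, q) = Add(-50, q, x) (Function('W')(x, q) = Add(Add(q, x), -50) = Add(-50, q, x))
s = 54450 (s = Mul(165, Mul(-33, Mul(Mul(2, 1), -5))) = Mul(165, Mul(-33, Mul(2, -5))) = Mul(165, Mul(-33, -10)) = Mul(165, 330) = 54450)
Add(Function('W')(182, -1535), Mul(-1, s)) = Add(Add(-50, -1535, 182), Mul(-1, 54450)) = Add(-1403, -54450) = -55853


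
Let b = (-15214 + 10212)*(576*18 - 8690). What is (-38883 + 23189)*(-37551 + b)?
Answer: 132314654458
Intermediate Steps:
b = -8393356 (b = -5002*(10368 - 8690) = -5002*1678 = -8393356)
(-38883 + 23189)*(-37551 + b) = (-38883 + 23189)*(-37551 - 8393356) = -15694*(-8430907) = 132314654458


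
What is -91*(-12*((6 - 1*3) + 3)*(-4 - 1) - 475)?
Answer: 10465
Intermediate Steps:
-91*(-12*((6 - 1*3) + 3)*(-4 - 1) - 475) = -91*(-12*((6 - 3) + 3)*(-5) - 475) = -91*(-12*(3 + 3)*(-5) - 475) = -91*(-72*(-5) - 475) = -91*(-12*(-30) - 475) = -91*(360 - 475) = -91*(-115) = 10465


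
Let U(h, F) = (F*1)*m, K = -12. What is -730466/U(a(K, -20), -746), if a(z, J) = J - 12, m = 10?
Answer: 365233/3730 ≈ 97.918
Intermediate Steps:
a(z, J) = -12 + J
U(h, F) = 10*F (U(h, F) = (F*1)*10 = F*10 = 10*F)
-730466/U(a(K, -20), -746) = -730466/(10*(-746)) = -730466/(-7460) = -730466*(-1/7460) = 365233/3730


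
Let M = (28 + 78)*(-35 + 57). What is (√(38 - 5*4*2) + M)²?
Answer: (2332 + I*√2)² ≈ 5.4382e+6 + 6.6e+3*I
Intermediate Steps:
M = 2332 (M = 106*22 = 2332)
(√(38 - 5*4*2) + M)² = (√(38 - 5*4*2) + 2332)² = (√(38 - 20*2) + 2332)² = (√(38 - 40) + 2332)² = (√(-2) + 2332)² = (I*√2 + 2332)² = (2332 + I*√2)²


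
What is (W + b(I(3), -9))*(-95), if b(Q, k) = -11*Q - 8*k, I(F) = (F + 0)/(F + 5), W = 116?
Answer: -139745/8 ≈ -17468.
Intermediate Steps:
I(F) = F/(5 + F)
(W + b(I(3), -9))*(-95) = (116 + (-33/(5 + 3) - 8*(-9)))*(-95) = (116 + (-33/8 + 72))*(-95) = (116 + 543/8)*(-95) = (1471/8)*(-95) = -139745/8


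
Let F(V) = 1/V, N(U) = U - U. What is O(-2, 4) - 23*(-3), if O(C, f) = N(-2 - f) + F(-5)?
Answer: 344/5 ≈ 68.800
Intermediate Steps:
N(U) = 0
O(C, f) = -⅕ (O(C, f) = 0 + 1/(-5) = 0 - ⅕ = -⅕)
O(-2, 4) - 23*(-3) = -⅕ - 23*(-3) = -⅕ + 69 = 344/5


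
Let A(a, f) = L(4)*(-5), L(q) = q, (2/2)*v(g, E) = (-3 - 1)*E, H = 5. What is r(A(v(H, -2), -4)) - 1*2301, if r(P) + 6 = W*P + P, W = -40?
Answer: -1527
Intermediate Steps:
v(g, E) = -4*E (v(g, E) = (-3 - 1)*E = -4*E)
A(a, f) = -20 (A(a, f) = 4*(-5) = -20)
r(P) = -6 - 39*P (r(P) = -6 + (-40*P + P) = -6 - 39*P)
r(A(v(H, -2), -4)) - 1*2301 = (-6 - 39*(-20)) - 1*2301 = (-6 + 780) - 2301 = 774 - 2301 = -1527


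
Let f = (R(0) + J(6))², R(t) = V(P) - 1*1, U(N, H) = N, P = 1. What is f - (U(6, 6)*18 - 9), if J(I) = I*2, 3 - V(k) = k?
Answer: 70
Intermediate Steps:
V(k) = 3 - k
R(t) = 1 (R(t) = (3 - 1*1) - 1*1 = (3 - 1) - 1 = 2 - 1 = 1)
J(I) = 2*I
f = 169 (f = (1 + 2*6)² = (1 + 12)² = 13² = 169)
f - (U(6, 6)*18 - 9) = 169 - (6*18 - 9) = 169 - (108 - 9) = 169 - 1*99 = 169 - 99 = 70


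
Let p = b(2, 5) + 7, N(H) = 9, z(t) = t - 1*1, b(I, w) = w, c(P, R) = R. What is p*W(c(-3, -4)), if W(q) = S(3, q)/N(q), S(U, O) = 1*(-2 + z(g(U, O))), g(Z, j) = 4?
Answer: 4/3 ≈ 1.3333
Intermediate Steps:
z(t) = -1 + t (z(t) = t - 1 = -1 + t)
p = 12 (p = 5 + 7 = 12)
S(U, O) = 1 (S(U, O) = 1*(-2 + (-1 + 4)) = 1*(-2 + 3) = 1*1 = 1)
W(q) = 1/9
p*W(c(-3, -4)) = 12*(1/9) = 4/3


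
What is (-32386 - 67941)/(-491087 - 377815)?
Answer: 100327/868902 ≈ 0.11546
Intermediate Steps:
(-32386 - 67941)/(-491087 - 377815) = -100327/(-868902) = -100327*(-1/868902) = 100327/868902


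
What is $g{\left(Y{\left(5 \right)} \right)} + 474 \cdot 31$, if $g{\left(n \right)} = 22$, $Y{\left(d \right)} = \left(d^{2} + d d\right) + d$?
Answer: $14716$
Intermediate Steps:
$Y{\left(d \right)} = d + 2 d^{2}$ ($Y{\left(d \right)} = \left(d^{2} + d^{2}\right) + d = 2 d^{2} + d = d + 2 d^{2}$)
$g{\left(Y{\left(5 \right)} \right)} + 474 \cdot 31 = 22 + 474 \cdot 31 = 22 + 14694 = 14716$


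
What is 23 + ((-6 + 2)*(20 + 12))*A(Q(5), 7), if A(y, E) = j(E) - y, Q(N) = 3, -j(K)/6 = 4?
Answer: 3479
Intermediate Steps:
j(K) = -24 (j(K) = -6*4 = -24)
A(y, E) = -24 - y
23 + ((-6 + 2)*(20 + 12))*A(Q(5), 7) = 23 + ((-6 + 2)*(20 + 12))*(-24 - 1*3) = 23 + (-4*32)*(-24 - 3) = 23 - 128*(-27) = 23 + 3456 = 3479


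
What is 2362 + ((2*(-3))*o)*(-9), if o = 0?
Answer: 2362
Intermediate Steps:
2362 + ((2*(-3))*o)*(-9) = 2362 + ((2*(-3))*0)*(-9) = 2362 - 6*0*(-9) = 2362 + 0*(-9) = 2362 + 0 = 2362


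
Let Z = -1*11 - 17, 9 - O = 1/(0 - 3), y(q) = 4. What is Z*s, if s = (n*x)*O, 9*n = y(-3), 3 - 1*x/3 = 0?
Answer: -3136/3 ≈ -1045.3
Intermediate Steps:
x = 9 (x = 9 - 3*0 = 9 + 0 = 9)
n = 4/9 (n = (⅑)*4 = 4/9 ≈ 0.44444)
O = 28/3 (O = 9 - 1/(0 - 3) = 9 - 1/(-3) = 9 - 1*(-⅓) = 9 + ⅓ = 28/3 ≈ 9.3333)
Z = -28 (Z = -11 - 17 = -28)
s = 112/3 (s = ((4/9)*9)*(28/3) = 4*(28/3) = 112/3 ≈ 37.333)
Z*s = -28*112/3 = -3136/3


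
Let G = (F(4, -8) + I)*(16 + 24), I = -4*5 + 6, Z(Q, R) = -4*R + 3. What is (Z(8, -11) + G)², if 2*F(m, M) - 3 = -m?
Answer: 284089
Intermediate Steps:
Z(Q, R) = 3 - 4*R
F(m, M) = 3/2 - m/2 (F(m, M) = 3/2 + (-m)/2 = 3/2 - m/2)
I = -14 (I = -20 + 6 = -14)
G = -580 (G = ((3/2 - ½*4) - 14)*(16 + 24) = ((3/2 - 2) - 14)*40 = (-½ - 14)*40 = -29/2*40 = -580)
(Z(8, -11) + G)² = ((3 - 4*(-11)) - 580)² = ((3 + 44) - 580)² = (47 - 580)² = (-533)² = 284089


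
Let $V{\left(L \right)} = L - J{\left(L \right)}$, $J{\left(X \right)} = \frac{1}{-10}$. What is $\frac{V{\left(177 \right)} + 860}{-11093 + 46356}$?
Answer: $\frac{10371}{352630} \approx 0.02941$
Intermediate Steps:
$J{\left(X \right)} = - \frac{1}{10}$
$V{\left(L \right)} = \frac{1}{10} + L$ ($V{\left(L \right)} = L - - \frac{1}{10} = L + \frac{1}{10} = \frac{1}{10} + L$)
$\frac{V{\left(177 \right)} + 860}{-11093 + 46356} = \frac{\left(\frac{1}{10} + 177\right) + 860}{-11093 + 46356} = \frac{\frac{1771}{10} + 860}{35263} = \frac{10371}{10} \cdot \frac{1}{35263} = \frac{10371}{352630}$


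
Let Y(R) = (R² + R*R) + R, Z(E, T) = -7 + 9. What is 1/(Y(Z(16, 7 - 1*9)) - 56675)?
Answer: -1/56665 ≈ -1.7648e-5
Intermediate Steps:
Z(E, T) = 2
Y(R) = R + 2*R² (Y(R) = (R² + R²) + R = 2*R² + R = R + 2*R²)
1/(Y(Z(16, 7 - 1*9)) - 56675) = 1/(2*(1 + 2*2) - 56675) = 1/(2*(1 + 4) - 56675) = 1/(2*5 - 56675) = 1/(10 - 56675) = 1/(-56665) = -1/56665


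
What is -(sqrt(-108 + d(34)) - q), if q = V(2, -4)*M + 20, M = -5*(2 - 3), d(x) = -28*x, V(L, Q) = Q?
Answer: -2*I*sqrt(265) ≈ -32.558*I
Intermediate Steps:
M = 5 (M = -5*(-1) = 5)
q = 0 (q = -4*5 + 20 = -20 + 20 = 0)
-(sqrt(-108 + d(34)) - q) = -(sqrt(-108 - 28*34) - 1*0) = -(sqrt(-108 - 952) + 0) = -(sqrt(-1060) + 0) = -(2*I*sqrt(265) + 0) = -2*I*sqrt(265)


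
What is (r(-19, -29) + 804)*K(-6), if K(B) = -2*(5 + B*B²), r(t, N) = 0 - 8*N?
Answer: 437192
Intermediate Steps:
r(t, N) = -8*N
K(B) = -10 - 2*B³ (K(B) = -2*(5 + B³) = -10 - 2*B³)
(r(-19, -29) + 804)*K(-6) = (-8*(-29) + 804)*(-10 - 2*(-6)³) = (232 + 804)*(-10 - 2*(-216)) = 1036*(-10 + 432) = 1036*422 = 437192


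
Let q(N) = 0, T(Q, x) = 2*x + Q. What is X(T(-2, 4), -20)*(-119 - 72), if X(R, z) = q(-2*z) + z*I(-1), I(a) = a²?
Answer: 3820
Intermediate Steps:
T(Q, x) = Q + 2*x
X(R, z) = z (X(R, z) = 0 + z*(-1)² = 0 + z*1 = 0 + z = z)
X(T(-2, 4), -20)*(-119 - 72) = -20*(-119 - 72) = -20*(-191) = 3820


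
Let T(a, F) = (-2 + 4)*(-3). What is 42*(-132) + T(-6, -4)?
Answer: -5550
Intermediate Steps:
T(a, F) = -6 (T(a, F) = 2*(-3) = -6)
42*(-132) + T(-6, -4) = 42*(-132) - 6 = -5544 - 6 = -5550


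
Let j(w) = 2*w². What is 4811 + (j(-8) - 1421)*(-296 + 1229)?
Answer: -1201558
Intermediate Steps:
4811 + (j(-8) - 1421)*(-296 + 1229) = 4811 + (2*(-8)² - 1421)*(-296 + 1229) = 4811 + (2*64 - 1421)*933 = 4811 + (128 - 1421)*933 = 4811 - 1293*933 = 4811 - 1206369 = -1201558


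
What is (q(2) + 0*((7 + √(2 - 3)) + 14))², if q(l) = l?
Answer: 4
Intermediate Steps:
(q(2) + 0*((7 + √(2 - 3)) + 14))² = (2 + 0*((7 + √(2 - 3)) + 14))² = (2 + 0*((7 + √(-1)) + 14))² = (2 + 0*((7 + I) + 14))² = (2 + 0*(21 + I))² = (2 + 0)² = 2² = 4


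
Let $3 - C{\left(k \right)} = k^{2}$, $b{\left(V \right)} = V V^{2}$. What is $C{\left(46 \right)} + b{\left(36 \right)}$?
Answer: $44543$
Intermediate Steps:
$b{\left(V \right)} = V^{3}$
$C{\left(k \right)} = 3 - k^{2}$
$C{\left(46 \right)} + b{\left(36 \right)} = \left(3 - 46^{2}\right) + 36^{3} = \left(3 - 2116\right) + 46656 = -2113 + 46656 = 44543$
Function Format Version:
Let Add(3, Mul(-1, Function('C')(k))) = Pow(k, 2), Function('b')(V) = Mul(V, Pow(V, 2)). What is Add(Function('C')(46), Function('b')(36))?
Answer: 44543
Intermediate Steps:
Function('b')(V) = Pow(V, 3)
Function('C')(k) = Add(3, Mul(-1, Pow(k, 2)))
Add(Function('C')(46), Function('b')(36)) = Add(Add(3, Mul(-1, Pow(46, 2))), Pow(36, 3)) = Add(Add(3, Mul(-1, 2116)), 46656) = Add(Add(3, -2116), 46656) = Add(-2113, 46656) = 44543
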